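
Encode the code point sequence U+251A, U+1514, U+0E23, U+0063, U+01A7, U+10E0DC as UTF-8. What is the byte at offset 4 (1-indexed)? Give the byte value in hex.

1-indexed offset 4 is 0-indexed offset 3.
U+251A → 3-byte form E2 94 9A at offsets 0–2.
U+1514 → 3-byte form E1 94 94 at offsets 3–5.
Offset 3 falls in char 2's range; it's byte 1 of E1 94 94 = 0xE1.

0xE1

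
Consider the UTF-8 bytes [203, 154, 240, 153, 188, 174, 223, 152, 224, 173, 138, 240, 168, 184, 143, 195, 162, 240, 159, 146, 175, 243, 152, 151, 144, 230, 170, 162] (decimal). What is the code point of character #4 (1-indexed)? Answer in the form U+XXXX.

U+0B4A

Offset 0: leading byte 0xCB = 11001011 → 2-byte char #1 = CB 9A.
Offset 2: leading byte 0xF0 = 11110000 → 4-byte char #2 = F0 99 BC AE.
Offset 6: leading byte 0xDF = 11011111 → 2-byte char #3 = DF 98.
Offset 8: leading byte 0xE0 = 11100000 → 3-byte char #4 = E0 AD 8A.
Leading byte 0xE0 = 11100000 matches 1110xxxx → 3-byte sequence.
Byte 1: 0xE0 = 11100000, payload 0000 (4 bits).
Byte 2: 0xAD = 10101101 (10xxxxxx ✓), payload 101101.
Byte 3: 0x8A = 10001010 (10xxxxxx ✓), payload 001010.
Concatenate: 0000101101001010 = 0xB4A (16 bits → U+0B4A).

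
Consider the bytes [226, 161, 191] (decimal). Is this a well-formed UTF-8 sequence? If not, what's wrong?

valid

Leading byte 0xE2 = 11100010 → 3-byte form.
Continuation bytes 0xA1=10100001, 0xBF=10111111 all match 10xxxxxx.
Decoded value 0x287F is ≥ 0x800 (shortest form) and not a surrogate.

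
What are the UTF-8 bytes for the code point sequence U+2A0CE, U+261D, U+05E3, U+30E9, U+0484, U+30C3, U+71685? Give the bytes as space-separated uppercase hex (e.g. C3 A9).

U+2A0CE: 4-byte form → F0 AA 83 8E.
U+261D: 3-byte form → E2 98 9D.
U+05E3: 2-byte form → D7 A3.
U+30E9: 3-byte form → E3 83 A9.
U+0484: 2-byte form → D2 84.
U+30C3: 3-byte form → E3 83 83.
U+71685: 4-byte form → F1 B1 9A 85.
Concatenated (21 bytes): F0 AA 83 8E E2 98 9D D7 A3 E3 83 A9 D2 84 E3 83 83 F1 B1 9A 85.

F0 AA 83 8E E2 98 9D D7 A3 E3 83 A9 D2 84 E3 83 83 F1 B1 9A 85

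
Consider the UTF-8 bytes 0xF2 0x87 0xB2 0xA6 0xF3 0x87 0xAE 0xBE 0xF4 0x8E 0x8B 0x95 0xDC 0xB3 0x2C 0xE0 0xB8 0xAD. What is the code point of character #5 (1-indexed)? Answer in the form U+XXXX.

Offset 0: leading byte 0xF2 = 11110010 → 4-byte char #1 = F2 87 B2 A6.
Offset 4: leading byte 0xF3 = 11110011 → 4-byte char #2 = F3 87 AE BE.
Offset 8: leading byte 0xF4 = 11110100 → 4-byte char #3 = F4 8E 8B 95.
Offset 12: leading byte 0xDC = 11011100 → 2-byte char #4 = DC B3.
Offset 14: leading byte 0x2C = 00101100 → 1-byte char #5 = 2C.
Leading byte 0x2C = 00101100 matches 0xxxxxxx → 1-byte sequence.
Byte 1: 0x2C = 00101100, payload 0101100 (7 bits).
Concatenate: 0101100 = 0x2C (7 bits → U+002C).

U+002C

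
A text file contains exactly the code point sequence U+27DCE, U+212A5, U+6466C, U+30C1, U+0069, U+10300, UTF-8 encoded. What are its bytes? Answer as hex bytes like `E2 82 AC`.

F0 A7 B7 8E F0 A1 8A A5 F1 A4 99 AC E3 83 81 69 F0 90 8C 80

U+27DCE: 4-byte form → F0 A7 B7 8E.
U+212A5: 4-byte form → F0 A1 8A A5.
U+6466C: 4-byte form → F1 A4 99 AC.
U+30C1: 3-byte form → E3 83 81.
U+0069: 1-byte form → 69.
U+10300: 4-byte form → F0 90 8C 80.
Concatenated (20 bytes): F0 A7 B7 8E F0 A1 8A A5 F1 A4 99 AC E3 83 81 69 F0 90 8C 80.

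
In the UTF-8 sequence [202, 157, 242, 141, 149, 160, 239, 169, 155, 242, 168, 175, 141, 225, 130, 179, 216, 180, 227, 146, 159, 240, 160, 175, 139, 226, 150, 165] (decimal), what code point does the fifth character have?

Offset 0: leading byte 0xCA = 11001010 → 2-byte char #1 = CA 9D.
Offset 2: leading byte 0xF2 = 11110010 → 4-byte char #2 = F2 8D 95 A0.
Offset 6: leading byte 0xEF = 11101111 → 3-byte char #3 = EF A9 9B.
Offset 9: leading byte 0xF2 = 11110010 → 4-byte char #4 = F2 A8 AF 8D.
Offset 13: leading byte 0xE1 = 11100001 → 3-byte char #5 = E1 82 B3.
Leading byte 0xE1 = 11100001 matches 1110xxxx → 3-byte sequence.
Byte 1: 0xE1 = 11100001, payload 0001 (4 bits).
Byte 2: 0x82 = 10000010 (10xxxxxx ✓), payload 000010.
Byte 3: 0xB3 = 10110011 (10xxxxxx ✓), payload 110011.
Concatenate: 0001000010110011 = 0x10B3 (16 bits → U+10B3).

U+10B3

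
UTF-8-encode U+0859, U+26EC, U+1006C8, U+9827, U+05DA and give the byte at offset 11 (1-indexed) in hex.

0xE9

1-indexed offset 11 is 0-indexed offset 10.
U+0859 → 3-byte form E0 A1 99 at offsets 0–2.
U+26EC → 3-byte form E2 9B AC at offsets 3–5.
U+1006C8 → 4-byte form F4 80 9B 88 at offsets 6–9.
U+9827 → 3-byte form E9 A0 A7 at offsets 10–12.
Offset 10 falls in char 4's range; it's byte 1 of E9 A0 A7 = 0xE9.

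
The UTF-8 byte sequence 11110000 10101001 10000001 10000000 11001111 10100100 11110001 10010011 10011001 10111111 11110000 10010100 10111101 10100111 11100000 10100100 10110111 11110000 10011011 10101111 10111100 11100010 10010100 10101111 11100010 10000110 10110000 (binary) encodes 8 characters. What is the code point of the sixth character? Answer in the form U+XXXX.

Offset 0: leading byte 0xF0 = 11110000 → 4-byte char #1 = F0 A9 81 80.
Offset 4: leading byte 0xCF = 11001111 → 2-byte char #2 = CF A4.
Offset 6: leading byte 0xF1 = 11110001 → 4-byte char #3 = F1 93 99 BF.
Offset 10: leading byte 0xF0 = 11110000 → 4-byte char #4 = F0 94 BD A7.
Offset 14: leading byte 0xE0 = 11100000 → 3-byte char #5 = E0 A4 B7.
Offset 17: leading byte 0xF0 = 11110000 → 4-byte char #6 = F0 9B AF BC.
Leading byte 0xF0 = 11110000 matches 11110xxx → 4-byte sequence.
Byte 1: 0xF0 = 11110000, payload 000 (3 bits).
Byte 2: 0x9B = 10011011 (10xxxxxx ✓), payload 011011.
Byte 3: 0xAF = 10101111 (10xxxxxx ✓), payload 101111.
Byte 4: 0xBC = 10111100 (10xxxxxx ✓), payload 111100.
Concatenate: 000011011101111111100 = 0x1BBFC (21 bits → U+1BBFC).

U+1BBFC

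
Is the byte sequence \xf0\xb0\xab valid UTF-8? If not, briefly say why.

invalid (sequence truncated)

Leading byte 0xF0 = 11110000 → 4-byte form, but only 3 bytes are present.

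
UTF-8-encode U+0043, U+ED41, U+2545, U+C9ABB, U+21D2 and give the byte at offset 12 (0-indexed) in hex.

U+0043 → 1-byte form 43 at offsets 0–0.
U+ED41 → 3-byte form EE B5 81 at offsets 1–3.
U+2545 → 3-byte form E2 95 85 at offsets 4–6.
U+C9ABB → 4-byte form F3 89 AA BB at offsets 7–10.
U+21D2 → 3-byte form E2 87 92 at offsets 11–13.
Offset 12 falls in char 5's range; it's byte 2 of E2 87 92 = 0x87.

0x87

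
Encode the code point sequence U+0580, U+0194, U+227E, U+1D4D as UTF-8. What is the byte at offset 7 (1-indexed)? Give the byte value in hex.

0xBE

1-indexed offset 7 is 0-indexed offset 6.
U+0580 → 2-byte form D6 80 at offsets 0–1.
U+0194 → 2-byte form C6 94 at offsets 2–3.
U+227E → 3-byte form E2 89 BE at offsets 4–6.
Offset 6 falls in char 3's range; it's byte 3 of E2 89 BE = 0xBE.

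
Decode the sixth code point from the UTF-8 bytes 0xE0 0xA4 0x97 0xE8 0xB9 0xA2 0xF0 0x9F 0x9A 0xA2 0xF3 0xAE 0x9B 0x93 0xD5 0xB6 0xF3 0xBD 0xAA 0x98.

Offset 0: leading byte 0xE0 = 11100000 → 3-byte char #1 = E0 A4 97.
Offset 3: leading byte 0xE8 = 11101000 → 3-byte char #2 = E8 B9 A2.
Offset 6: leading byte 0xF0 = 11110000 → 4-byte char #3 = F0 9F 9A A2.
Offset 10: leading byte 0xF3 = 11110011 → 4-byte char #4 = F3 AE 9B 93.
Offset 14: leading byte 0xD5 = 11010101 → 2-byte char #5 = D5 B6.
Offset 16: leading byte 0xF3 = 11110011 → 4-byte char #6 = F3 BD AA 98.
Leading byte 0xF3 = 11110011 matches 11110xxx → 4-byte sequence.
Byte 1: 0xF3 = 11110011, payload 011 (3 bits).
Byte 2: 0xBD = 10111101 (10xxxxxx ✓), payload 111101.
Byte 3: 0xAA = 10101010 (10xxxxxx ✓), payload 101010.
Byte 4: 0x98 = 10011000 (10xxxxxx ✓), payload 011000.
Concatenate: 011111101101010011000 = 0xFDA98 (21 bits → U+FDA98).

U+FDA98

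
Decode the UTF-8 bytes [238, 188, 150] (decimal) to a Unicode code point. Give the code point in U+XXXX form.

U+EF16

Leading byte 0xEE = 11101110 matches 1110xxxx → 3-byte sequence.
Byte 1: 0xEE = 11101110, payload 1110 (4 bits).
Byte 2: 0xBC = 10111100 (10xxxxxx ✓), payload 111100.
Byte 3: 0x96 = 10010110 (10xxxxxx ✓), payload 010110.
Concatenate: 1110111100010110 = 0xEF16 (16 bits → U+EF16).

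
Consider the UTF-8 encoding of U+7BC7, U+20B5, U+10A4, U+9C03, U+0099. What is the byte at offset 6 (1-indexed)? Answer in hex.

1-indexed offset 6 is 0-indexed offset 5.
U+7BC7 → 3-byte form E7 AF 87 at offsets 0–2.
U+20B5 → 3-byte form E2 82 B5 at offsets 3–5.
Offset 5 falls in char 2's range; it's byte 3 of E2 82 B5 = 0xB5.

0xB5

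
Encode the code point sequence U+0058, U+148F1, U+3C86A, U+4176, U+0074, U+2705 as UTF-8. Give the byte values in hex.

U+0058: 1-byte form → 58.
U+148F1: 4-byte form → F0 94 A3 B1.
U+3C86A: 4-byte form → F0 BC A1 AA.
U+4176: 3-byte form → E4 85 B6.
U+0074: 1-byte form → 74.
U+2705: 3-byte form → E2 9C 85.
Concatenated (16 bytes): 58 F0 94 A3 B1 F0 BC A1 AA E4 85 B6 74 E2 9C 85.

58 F0 94 A3 B1 F0 BC A1 AA E4 85 B6 74 E2 9C 85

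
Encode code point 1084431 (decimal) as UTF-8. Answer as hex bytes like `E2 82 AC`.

U+108C0F = 0x108C0F = 1084431 decimal. In range U+10000–U+10FFFF → 4-byte form: 11110xxx 10xxxxxx 10xxxxxx 10xxxxxx.
Binary (21 bits): 100001000110000001111.
Split 3+6+6+6: 100 | 001000 | 110000 | 001111.
Byte 1: 11110100 = 0xF4.
Byte 2: 10001000 = 0x88.
Byte 3: 10110000 = 0xB0.
Byte 4: 10001111 = 0x8F.

F4 88 B0 8F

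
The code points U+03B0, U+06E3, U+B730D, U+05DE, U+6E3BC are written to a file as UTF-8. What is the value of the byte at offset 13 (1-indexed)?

1-indexed offset 13 is 0-indexed offset 12.
U+03B0 → 2-byte form CE B0 at offsets 0–1.
U+06E3 → 2-byte form DB A3 at offsets 2–3.
U+B730D → 4-byte form F2 B7 8C 8D at offsets 4–7.
U+05DE → 2-byte form D7 9E at offsets 8–9.
U+6E3BC → 4-byte form F1 AE 8E BC at offsets 10–13.
Offset 12 falls in char 5's range; it's byte 3 of F1 AE 8E BC = 0x8E.

0x8E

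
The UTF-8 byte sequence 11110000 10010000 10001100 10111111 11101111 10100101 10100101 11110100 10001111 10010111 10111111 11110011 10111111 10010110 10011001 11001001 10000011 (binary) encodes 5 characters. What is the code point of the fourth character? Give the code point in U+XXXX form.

U+FF599

Offset 0: leading byte 0xF0 = 11110000 → 4-byte char #1 = F0 90 8C BF.
Offset 4: leading byte 0xEF = 11101111 → 3-byte char #2 = EF A5 A5.
Offset 7: leading byte 0xF4 = 11110100 → 4-byte char #3 = F4 8F 97 BF.
Offset 11: leading byte 0xF3 = 11110011 → 4-byte char #4 = F3 BF 96 99.
Leading byte 0xF3 = 11110011 matches 11110xxx → 4-byte sequence.
Byte 1: 0xF3 = 11110011, payload 011 (3 bits).
Byte 2: 0xBF = 10111111 (10xxxxxx ✓), payload 111111.
Byte 3: 0x96 = 10010110 (10xxxxxx ✓), payload 010110.
Byte 4: 0x99 = 10011001 (10xxxxxx ✓), payload 011001.
Concatenate: 011111111010110011001 = 0xFF599 (21 bits → U+FF599).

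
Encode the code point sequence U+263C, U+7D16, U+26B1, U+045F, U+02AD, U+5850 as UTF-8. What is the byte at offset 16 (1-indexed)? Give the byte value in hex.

1-indexed offset 16 is 0-indexed offset 15.
U+263C → 3-byte form E2 98 BC at offsets 0–2.
U+7D16 → 3-byte form E7 B4 96 at offsets 3–5.
U+26B1 → 3-byte form E2 9A B1 at offsets 6–8.
U+045F → 2-byte form D1 9F at offsets 9–10.
U+02AD → 2-byte form CA AD at offsets 11–12.
U+5850 → 3-byte form E5 A1 90 at offsets 13–15.
Offset 15 falls in char 6's range; it's byte 3 of E5 A1 90 = 0x90.

0x90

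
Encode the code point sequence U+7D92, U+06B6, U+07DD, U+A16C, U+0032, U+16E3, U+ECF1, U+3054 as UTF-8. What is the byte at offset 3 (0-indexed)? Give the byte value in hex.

U+7D92 → 3-byte form E7 B6 92 at offsets 0–2.
U+06B6 → 2-byte form DA B6 at offsets 3–4.
Offset 3 falls in char 2's range; it's byte 1 of DA B6 = 0xDA.

0xDA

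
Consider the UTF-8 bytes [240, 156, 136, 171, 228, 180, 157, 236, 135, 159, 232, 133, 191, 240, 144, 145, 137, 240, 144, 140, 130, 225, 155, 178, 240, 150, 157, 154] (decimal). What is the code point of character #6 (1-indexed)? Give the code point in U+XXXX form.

Offset 0: leading byte 0xF0 = 11110000 → 4-byte char #1 = F0 9C 88 AB.
Offset 4: leading byte 0xE4 = 11100100 → 3-byte char #2 = E4 B4 9D.
Offset 7: leading byte 0xEC = 11101100 → 3-byte char #3 = EC 87 9F.
Offset 10: leading byte 0xE8 = 11101000 → 3-byte char #4 = E8 85 BF.
Offset 13: leading byte 0xF0 = 11110000 → 4-byte char #5 = F0 90 91 89.
Offset 17: leading byte 0xF0 = 11110000 → 4-byte char #6 = F0 90 8C 82.
Leading byte 0xF0 = 11110000 matches 11110xxx → 4-byte sequence.
Byte 1: 0xF0 = 11110000, payload 000 (3 bits).
Byte 2: 0x90 = 10010000 (10xxxxxx ✓), payload 010000.
Byte 3: 0x8C = 10001100 (10xxxxxx ✓), payload 001100.
Byte 4: 0x82 = 10000010 (10xxxxxx ✓), payload 000010.
Concatenate: 000010000001100000010 = 0x10302 (21 bits → U+10302).

U+10302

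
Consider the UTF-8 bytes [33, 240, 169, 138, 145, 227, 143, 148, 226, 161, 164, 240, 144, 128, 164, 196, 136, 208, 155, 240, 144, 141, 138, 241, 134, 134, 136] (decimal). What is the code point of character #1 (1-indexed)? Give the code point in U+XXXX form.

U+0021

Offset 0: leading byte 0x21 = 00100001 → 1-byte char #1 = 21.
Leading byte 0x21 = 00100001 matches 0xxxxxxx → 1-byte sequence.
Byte 1: 0x21 = 00100001, payload 0100001 (7 bits).
Concatenate: 0100001 = 0x21 (7 bits → U+0021).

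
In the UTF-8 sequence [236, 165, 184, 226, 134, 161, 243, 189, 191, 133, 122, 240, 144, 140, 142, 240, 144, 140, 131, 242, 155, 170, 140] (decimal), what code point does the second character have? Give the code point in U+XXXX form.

U+21A1

Offset 0: leading byte 0xEC = 11101100 → 3-byte char #1 = EC A5 B8.
Offset 3: leading byte 0xE2 = 11100010 → 3-byte char #2 = E2 86 A1.
Leading byte 0xE2 = 11100010 matches 1110xxxx → 3-byte sequence.
Byte 1: 0xE2 = 11100010, payload 0010 (4 bits).
Byte 2: 0x86 = 10000110 (10xxxxxx ✓), payload 000110.
Byte 3: 0xA1 = 10100001 (10xxxxxx ✓), payload 100001.
Concatenate: 0010000110100001 = 0x21A1 (16 bits → U+21A1).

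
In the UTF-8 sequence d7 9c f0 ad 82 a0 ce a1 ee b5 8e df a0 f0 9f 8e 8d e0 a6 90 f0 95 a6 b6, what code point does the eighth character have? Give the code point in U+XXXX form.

Offset 0: leading byte 0xD7 = 11010111 → 2-byte char #1 = D7 9C.
Offset 2: leading byte 0xF0 = 11110000 → 4-byte char #2 = F0 AD 82 A0.
Offset 6: leading byte 0xCE = 11001110 → 2-byte char #3 = CE A1.
Offset 8: leading byte 0xEE = 11101110 → 3-byte char #4 = EE B5 8E.
Offset 11: leading byte 0xDF = 11011111 → 2-byte char #5 = DF A0.
Offset 13: leading byte 0xF0 = 11110000 → 4-byte char #6 = F0 9F 8E 8D.
Offset 17: leading byte 0xE0 = 11100000 → 3-byte char #7 = E0 A6 90.
Offset 20: leading byte 0xF0 = 11110000 → 4-byte char #8 = F0 95 A6 B6.
Leading byte 0xF0 = 11110000 matches 11110xxx → 4-byte sequence.
Byte 1: 0xF0 = 11110000, payload 000 (3 bits).
Byte 2: 0x95 = 10010101 (10xxxxxx ✓), payload 010101.
Byte 3: 0xA6 = 10100110 (10xxxxxx ✓), payload 100110.
Byte 4: 0xB6 = 10110110 (10xxxxxx ✓), payload 110110.
Concatenate: 000010101100110110110 = 0x159B6 (21 bits → U+159B6).

U+159B6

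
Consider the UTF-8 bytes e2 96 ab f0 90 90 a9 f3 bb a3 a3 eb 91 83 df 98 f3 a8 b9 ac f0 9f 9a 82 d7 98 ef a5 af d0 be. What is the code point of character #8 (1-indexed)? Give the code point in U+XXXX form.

U+05D8

Offset 0: leading byte 0xE2 = 11100010 → 3-byte char #1 = E2 96 AB.
Offset 3: leading byte 0xF0 = 11110000 → 4-byte char #2 = F0 90 90 A9.
Offset 7: leading byte 0xF3 = 11110011 → 4-byte char #3 = F3 BB A3 A3.
Offset 11: leading byte 0xEB = 11101011 → 3-byte char #4 = EB 91 83.
Offset 14: leading byte 0xDF = 11011111 → 2-byte char #5 = DF 98.
Offset 16: leading byte 0xF3 = 11110011 → 4-byte char #6 = F3 A8 B9 AC.
Offset 20: leading byte 0xF0 = 11110000 → 4-byte char #7 = F0 9F 9A 82.
Offset 24: leading byte 0xD7 = 11010111 → 2-byte char #8 = D7 98.
Leading byte 0xD7 = 11010111 matches 110xxxxx → 2-byte sequence.
Byte 1: 0xD7 = 11010111, payload 10111 (5 bits).
Byte 2: 0x98 = 10011000 (10xxxxxx ✓), payload 011000.
Concatenate: 10111011000 = 0x5D8 (11 bits → U+05D8).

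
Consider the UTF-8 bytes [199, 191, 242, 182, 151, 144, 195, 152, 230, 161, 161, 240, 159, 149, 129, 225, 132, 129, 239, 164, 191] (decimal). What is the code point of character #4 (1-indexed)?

U+6861

Offset 0: leading byte 0xC7 = 11000111 → 2-byte char #1 = C7 BF.
Offset 2: leading byte 0xF2 = 11110010 → 4-byte char #2 = F2 B6 97 90.
Offset 6: leading byte 0xC3 = 11000011 → 2-byte char #3 = C3 98.
Offset 8: leading byte 0xE6 = 11100110 → 3-byte char #4 = E6 A1 A1.
Leading byte 0xE6 = 11100110 matches 1110xxxx → 3-byte sequence.
Byte 1: 0xE6 = 11100110, payload 0110 (4 bits).
Byte 2: 0xA1 = 10100001 (10xxxxxx ✓), payload 100001.
Byte 3: 0xA1 = 10100001 (10xxxxxx ✓), payload 100001.
Concatenate: 0110100001100001 = 0x6861 (16 bits → U+6861).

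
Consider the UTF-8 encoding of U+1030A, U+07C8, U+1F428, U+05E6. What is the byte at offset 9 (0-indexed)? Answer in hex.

U+1030A → 4-byte form F0 90 8C 8A at offsets 0–3.
U+07C8 → 2-byte form DF 88 at offsets 4–5.
U+1F428 → 4-byte form F0 9F 90 A8 at offsets 6–9.
Offset 9 falls in char 3's range; it's byte 4 of F0 9F 90 A8 = 0xA8.

0xA8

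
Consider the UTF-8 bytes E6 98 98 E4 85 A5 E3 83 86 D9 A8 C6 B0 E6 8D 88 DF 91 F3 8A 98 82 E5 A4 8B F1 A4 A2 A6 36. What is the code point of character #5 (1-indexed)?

Offset 0: leading byte 0xE6 = 11100110 → 3-byte char #1 = E6 98 98.
Offset 3: leading byte 0xE4 = 11100100 → 3-byte char #2 = E4 85 A5.
Offset 6: leading byte 0xE3 = 11100011 → 3-byte char #3 = E3 83 86.
Offset 9: leading byte 0xD9 = 11011001 → 2-byte char #4 = D9 A8.
Offset 11: leading byte 0xC6 = 11000110 → 2-byte char #5 = C6 B0.
Leading byte 0xC6 = 11000110 matches 110xxxxx → 2-byte sequence.
Byte 1: 0xC6 = 11000110, payload 00110 (5 bits).
Byte 2: 0xB0 = 10110000 (10xxxxxx ✓), payload 110000.
Concatenate: 00110110000 = 0x1B0 (11 bits → U+01B0).

U+01B0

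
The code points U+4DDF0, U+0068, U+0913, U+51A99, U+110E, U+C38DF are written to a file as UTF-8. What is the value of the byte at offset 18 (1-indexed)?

1-indexed offset 18 is 0-indexed offset 17.
U+4DDF0 → 4-byte form F1 8D B7 B0 at offsets 0–3.
U+0068 → 1-byte form 68 at offsets 4–4.
U+0913 → 3-byte form E0 A4 93 at offsets 5–7.
U+51A99 → 4-byte form F1 91 AA 99 at offsets 8–11.
U+110E → 3-byte form E1 84 8E at offsets 12–14.
U+C38DF → 4-byte form F3 83 A3 9F at offsets 15–18.
Offset 17 falls in char 6's range; it's byte 3 of F3 83 A3 9F = 0xA3.

0xA3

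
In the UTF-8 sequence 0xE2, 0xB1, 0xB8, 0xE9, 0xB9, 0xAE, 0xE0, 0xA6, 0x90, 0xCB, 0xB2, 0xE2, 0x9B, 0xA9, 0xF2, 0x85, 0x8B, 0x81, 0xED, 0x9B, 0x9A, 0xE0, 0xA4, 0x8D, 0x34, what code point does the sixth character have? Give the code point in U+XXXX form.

Offset 0: leading byte 0xE2 = 11100010 → 3-byte char #1 = E2 B1 B8.
Offset 3: leading byte 0xE9 = 11101001 → 3-byte char #2 = E9 B9 AE.
Offset 6: leading byte 0xE0 = 11100000 → 3-byte char #3 = E0 A6 90.
Offset 9: leading byte 0xCB = 11001011 → 2-byte char #4 = CB B2.
Offset 11: leading byte 0xE2 = 11100010 → 3-byte char #5 = E2 9B A9.
Offset 14: leading byte 0xF2 = 11110010 → 4-byte char #6 = F2 85 8B 81.
Leading byte 0xF2 = 11110010 matches 11110xxx → 4-byte sequence.
Byte 1: 0xF2 = 11110010, payload 010 (3 bits).
Byte 2: 0x85 = 10000101 (10xxxxxx ✓), payload 000101.
Byte 3: 0x8B = 10001011 (10xxxxxx ✓), payload 001011.
Byte 4: 0x81 = 10000001 (10xxxxxx ✓), payload 000001.
Concatenate: 010000101001011000001 = 0x852C1 (21 bits → U+852C1).

U+852C1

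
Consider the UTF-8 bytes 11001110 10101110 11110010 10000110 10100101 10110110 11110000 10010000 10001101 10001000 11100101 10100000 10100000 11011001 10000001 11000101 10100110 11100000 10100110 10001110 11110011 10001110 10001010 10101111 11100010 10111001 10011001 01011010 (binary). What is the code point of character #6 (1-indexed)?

Offset 0: leading byte 0xCE = 11001110 → 2-byte char #1 = CE AE.
Offset 2: leading byte 0xF2 = 11110010 → 4-byte char #2 = F2 86 A5 B6.
Offset 6: leading byte 0xF0 = 11110000 → 4-byte char #3 = F0 90 8D 88.
Offset 10: leading byte 0xE5 = 11100101 → 3-byte char #4 = E5 A0 A0.
Offset 13: leading byte 0xD9 = 11011001 → 2-byte char #5 = D9 81.
Offset 15: leading byte 0xC5 = 11000101 → 2-byte char #6 = C5 A6.
Leading byte 0xC5 = 11000101 matches 110xxxxx → 2-byte sequence.
Byte 1: 0xC5 = 11000101, payload 00101 (5 bits).
Byte 2: 0xA6 = 10100110 (10xxxxxx ✓), payload 100110.
Concatenate: 00101100110 = 0x166 (11 bits → U+0166).

U+0166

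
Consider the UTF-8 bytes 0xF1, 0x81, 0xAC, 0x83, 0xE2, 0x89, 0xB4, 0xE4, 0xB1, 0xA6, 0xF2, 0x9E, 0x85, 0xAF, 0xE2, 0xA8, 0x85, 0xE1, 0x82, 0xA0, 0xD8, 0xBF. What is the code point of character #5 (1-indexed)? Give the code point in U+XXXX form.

U+2A05

Offset 0: leading byte 0xF1 = 11110001 → 4-byte char #1 = F1 81 AC 83.
Offset 4: leading byte 0xE2 = 11100010 → 3-byte char #2 = E2 89 B4.
Offset 7: leading byte 0xE4 = 11100100 → 3-byte char #3 = E4 B1 A6.
Offset 10: leading byte 0xF2 = 11110010 → 4-byte char #4 = F2 9E 85 AF.
Offset 14: leading byte 0xE2 = 11100010 → 3-byte char #5 = E2 A8 85.
Leading byte 0xE2 = 11100010 matches 1110xxxx → 3-byte sequence.
Byte 1: 0xE2 = 11100010, payload 0010 (4 bits).
Byte 2: 0xA8 = 10101000 (10xxxxxx ✓), payload 101000.
Byte 3: 0x85 = 10000101 (10xxxxxx ✓), payload 000101.
Concatenate: 0010101000000101 = 0x2A05 (16 bits → U+2A05).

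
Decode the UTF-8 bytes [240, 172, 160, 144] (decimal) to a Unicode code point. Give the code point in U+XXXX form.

Leading byte 0xF0 = 11110000 matches 11110xxx → 4-byte sequence.
Byte 1: 0xF0 = 11110000, payload 000 (3 bits).
Byte 2: 0xAC = 10101100 (10xxxxxx ✓), payload 101100.
Byte 3: 0xA0 = 10100000 (10xxxxxx ✓), payload 100000.
Byte 4: 0x90 = 10010000 (10xxxxxx ✓), payload 010000.
Concatenate: 000101100100000010000 = 0x2C810 (21 bits → U+2C810).

U+2C810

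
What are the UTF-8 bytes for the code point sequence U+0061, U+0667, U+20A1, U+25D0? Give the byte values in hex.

U+0061: 1-byte form → 61.
U+0667: 2-byte form → D9 A7.
U+20A1: 3-byte form → E2 82 A1.
U+25D0: 3-byte form → E2 97 90.
Concatenated (9 bytes): 61 D9 A7 E2 82 A1 E2 97 90.

61 D9 A7 E2 82 A1 E2 97 90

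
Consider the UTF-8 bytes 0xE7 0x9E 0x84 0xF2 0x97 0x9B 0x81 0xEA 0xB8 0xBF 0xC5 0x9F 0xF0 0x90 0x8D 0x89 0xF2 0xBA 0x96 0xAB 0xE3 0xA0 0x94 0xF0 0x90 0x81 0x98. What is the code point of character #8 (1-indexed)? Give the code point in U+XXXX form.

U+10058

Offset 0: leading byte 0xE7 = 11100111 → 3-byte char #1 = E7 9E 84.
Offset 3: leading byte 0xF2 = 11110010 → 4-byte char #2 = F2 97 9B 81.
Offset 7: leading byte 0xEA = 11101010 → 3-byte char #3 = EA B8 BF.
Offset 10: leading byte 0xC5 = 11000101 → 2-byte char #4 = C5 9F.
Offset 12: leading byte 0xF0 = 11110000 → 4-byte char #5 = F0 90 8D 89.
Offset 16: leading byte 0xF2 = 11110010 → 4-byte char #6 = F2 BA 96 AB.
Offset 20: leading byte 0xE3 = 11100011 → 3-byte char #7 = E3 A0 94.
Offset 23: leading byte 0xF0 = 11110000 → 4-byte char #8 = F0 90 81 98.
Leading byte 0xF0 = 11110000 matches 11110xxx → 4-byte sequence.
Byte 1: 0xF0 = 11110000, payload 000 (3 bits).
Byte 2: 0x90 = 10010000 (10xxxxxx ✓), payload 010000.
Byte 3: 0x81 = 10000001 (10xxxxxx ✓), payload 000001.
Byte 4: 0x98 = 10011000 (10xxxxxx ✓), payload 011000.
Concatenate: 000010000000001011000 = 0x10058 (21 bits → U+10058).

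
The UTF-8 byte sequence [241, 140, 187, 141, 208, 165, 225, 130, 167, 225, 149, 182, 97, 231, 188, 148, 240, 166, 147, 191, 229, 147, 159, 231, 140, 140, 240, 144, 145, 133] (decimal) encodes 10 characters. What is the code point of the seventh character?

U+264FF

Offset 0: leading byte 0xF1 = 11110001 → 4-byte char #1 = F1 8C BB 8D.
Offset 4: leading byte 0xD0 = 11010000 → 2-byte char #2 = D0 A5.
Offset 6: leading byte 0xE1 = 11100001 → 3-byte char #3 = E1 82 A7.
Offset 9: leading byte 0xE1 = 11100001 → 3-byte char #4 = E1 95 B6.
Offset 12: leading byte 0x61 = 01100001 → 1-byte char #5 = 61.
Offset 13: leading byte 0xE7 = 11100111 → 3-byte char #6 = E7 BC 94.
Offset 16: leading byte 0xF0 = 11110000 → 4-byte char #7 = F0 A6 93 BF.
Leading byte 0xF0 = 11110000 matches 11110xxx → 4-byte sequence.
Byte 1: 0xF0 = 11110000, payload 000 (3 bits).
Byte 2: 0xA6 = 10100110 (10xxxxxx ✓), payload 100110.
Byte 3: 0x93 = 10010011 (10xxxxxx ✓), payload 010011.
Byte 4: 0xBF = 10111111 (10xxxxxx ✓), payload 111111.
Concatenate: 000100110010011111111 = 0x264FF (21 bits → U+264FF).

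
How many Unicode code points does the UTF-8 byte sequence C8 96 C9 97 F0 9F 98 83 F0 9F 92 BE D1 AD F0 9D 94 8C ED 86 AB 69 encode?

Byte at offset 0: 0xC8 = 11001000 → 2-byte char (#1). Advance 2.
Byte at offset 2: 0xC9 = 11001001 → 2-byte char (#2). Advance 2.
Byte at offset 4: 0xF0 = 11110000 → 4-byte char (#3). Advance 4.
Byte at offset 8: 0xF0 = 11110000 → 4-byte char (#4). Advance 4.
Byte at offset 12: 0xD1 = 11010001 → 2-byte char (#5). Advance 2.
Byte at offset 14: 0xF0 = 11110000 → 4-byte char (#6). Advance 4.
Byte at offset 18: 0xED = 11101101 → 3-byte char (#7). Advance 3.
Byte at offset 21: 0x69 = 01101001 → 1-byte char (#8). Advance 1.
Reached end at offset 22 after 8 code points.

8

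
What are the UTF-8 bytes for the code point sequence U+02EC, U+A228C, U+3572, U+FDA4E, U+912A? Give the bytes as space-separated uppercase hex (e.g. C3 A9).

U+02EC: 2-byte form → CB AC.
U+A228C: 4-byte form → F2 A2 8A 8C.
U+3572: 3-byte form → E3 95 B2.
U+FDA4E: 4-byte form → F3 BD A9 8E.
U+912A: 3-byte form → E9 84 AA.
Concatenated (16 bytes): CB AC F2 A2 8A 8C E3 95 B2 F3 BD A9 8E E9 84 AA.

CB AC F2 A2 8A 8C E3 95 B2 F3 BD A9 8E E9 84 AA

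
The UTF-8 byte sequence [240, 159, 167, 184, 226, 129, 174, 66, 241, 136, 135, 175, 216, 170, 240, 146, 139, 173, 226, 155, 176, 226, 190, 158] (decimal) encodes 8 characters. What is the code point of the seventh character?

Offset 0: leading byte 0xF0 = 11110000 → 4-byte char #1 = F0 9F A7 B8.
Offset 4: leading byte 0xE2 = 11100010 → 3-byte char #2 = E2 81 AE.
Offset 7: leading byte 0x42 = 01000010 → 1-byte char #3 = 42.
Offset 8: leading byte 0xF1 = 11110001 → 4-byte char #4 = F1 88 87 AF.
Offset 12: leading byte 0xD8 = 11011000 → 2-byte char #5 = D8 AA.
Offset 14: leading byte 0xF0 = 11110000 → 4-byte char #6 = F0 92 8B AD.
Offset 18: leading byte 0xE2 = 11100010 → 3-byte char #7 = E2 9B B0.
Leading byte 0xE2 = 11100010 matches 1110xxxx → 3-byte sequence.
Byte 1: 0xE2 = 11100010, payload 0010 (4 bits).
Byte 2: 0x9B = 10011011 (10xxxxxx ✓), payload 011011.
Byte 3: 0xB0 = 10110000 (10xxxxxx ✓), payload 110000.
Concatenate: 0010011011110000 = 0x26F0 (16 bits → U+26F0).

U+26F0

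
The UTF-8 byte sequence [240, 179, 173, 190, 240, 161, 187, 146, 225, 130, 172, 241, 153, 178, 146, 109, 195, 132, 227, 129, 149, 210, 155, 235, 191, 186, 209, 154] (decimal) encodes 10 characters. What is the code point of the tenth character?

Offset 0: leading byte 0xF0 = 11110000 → 4-byte char #1 = F0 B3 AD BE.
Offset 4: leading byte 0xF0 = 11110000 → 4-byte char #2 = F0 A1 BB 92.
Offset 8: leading byte 0xE1 = 11100001 → 3-byte char #3 = E1 82 AC.
Offset 11: leading byte 0xF1 = 11110001 → 4-byte char #4 = F1 99 B2 92.
Offset 15: leading byte 0x6D = 01101101 → 1-byte char #5 = 6D.
Offset 16: leading byte 0xC3 = 11000011 → 2-byte char #6 = C3 84.
Offset 18: leading byte 0xE3 = 11100011 → 3-byte char #7 = E3 81 95.
Offset 21: leading byte 0xD2 = 11010010 → 2-byte char #8 = D2 9B.
Offset 23: leading byte 0xEB = 11101011 → 3-byte char #9 = EB BF BA.
Offset 26: leading byte 0xD1 = 11010001 → 2-byte char #10 = D1 9A.
Leading byte 0xD1 = 11010001 matches 110xxxxx → 2-byte sequence.
Byte 1: 0xD1 = 11010001, payload 10001 (5 bits).
Byte 2: 0x9A = 10011010 (10xxxxxx ✓), payload 011010.
Concatenate: 10001011010 = 0x45A (11 bits → U+045A).

U+045A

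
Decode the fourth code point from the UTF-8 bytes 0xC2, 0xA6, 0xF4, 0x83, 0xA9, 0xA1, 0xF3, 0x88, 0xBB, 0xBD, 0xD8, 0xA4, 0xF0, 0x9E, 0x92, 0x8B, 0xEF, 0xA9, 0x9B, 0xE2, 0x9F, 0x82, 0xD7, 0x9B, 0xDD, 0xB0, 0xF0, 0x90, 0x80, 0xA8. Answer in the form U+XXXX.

U+0624

Offset 0: leading byte 0xC2 = 11000010 → 2-byte char #1 = C2 A6.
Offset 2: leading byte 0xF4 = 11110100 → 4-byte char #2 = F4 83 A9 A1.
Offset 6: leading byte 0xF3 = 11110011 → 4-byte char #3 = F3 88 BB BD.
Offset 10: leading byte 0xD8 = 11011000 → 2-byte char #4 = D8 A4.
Leading byte 0xD8 = 11011000 matches 110xxxxx → 2-byte sequence.
Byte 1: 0xD8 = 11011000, payload 11000 (5 bits).
Byte 2: 0xA4 = 10100100 (10xxxxxx ✓), payload 100100.
Concatenate: 11000100100 = 0x624 (11 bits → U+0624).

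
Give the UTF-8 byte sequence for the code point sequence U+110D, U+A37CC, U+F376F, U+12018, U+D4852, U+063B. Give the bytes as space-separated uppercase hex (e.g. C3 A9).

E1 84 8D F2 A3 9F 8C F3 B3 9D AF F0 92 80 98 F3 94 A1 92 D8 BB

U+110D: 3-byte form → E1 84 8D.
U+A37CC: 4-byte form → F2 A3 9F 8C.
U+F376F: 4-byte form → F3 B3 9D AF.
U+12018: 4-byte form → F0 92 80 98.
U+D4852: 4-byte form → F3 94 A1 92.
U+063B: 2-byte form → D8 BB.
Concatenated (21 bytes): E1 84 8D F2 A3 9F 8C F3 B3 9D AF F0 92 80 98 F3 94 A1 92 D8 BB.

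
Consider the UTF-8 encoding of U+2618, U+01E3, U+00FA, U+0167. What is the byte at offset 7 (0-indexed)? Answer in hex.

U+2618 → 3-byte form E2 98 98 at offsets 0–2.
U+01E3 → 2-byte form C7 A3 at offsets 3–4.
U+00FA → 2-byte form C3 BA at offsets 5–6.
U+0167 → 2-byte form C5 A7 at offsets 7–8.
Offset 7 falls in char 4's range; it's byte 1 of C5 A7 = 0xC5.

0xC5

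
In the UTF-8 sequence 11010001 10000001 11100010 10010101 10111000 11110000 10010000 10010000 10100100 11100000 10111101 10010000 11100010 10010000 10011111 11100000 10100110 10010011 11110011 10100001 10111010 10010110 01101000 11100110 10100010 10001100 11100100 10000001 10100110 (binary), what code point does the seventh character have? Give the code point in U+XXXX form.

U+E1E96

Offset 0: leading byte 0xD1 = 11010001 → 2-byte char #1 = D1 81.
Offset 2: leading byte 0xE2 = 11100010 → 3-byte char #2 = E2 95 B8.
Offset 5: leading byte 0xF0 = 11110000 → 4-byte char #3 = F0 90 90 A4.
Offset 9: leading byte 0xE0 = 11100000 → 3-byte char #4 = E0 BD 90.
Offset 12: leading byte 0xE2 = 11100010 → 3-byte char #5 = E2 90 9F.
Offset 15: leading byte 0xE0 = 11100000 → 3-byte char #6 = E0 A6 93.
Offset 18: leading byte 0xF3 = 11110011 → 4-byte char #7 = F3 A1 BA 96.
Leading byte 0xF3 = 11110011 matches 11110xxx → 4-byte sequence.
Byte 1: 0xF3 = 11110011, payload 011 (3 bits).
Byte 2: 0xA1 = 10100001 (10xxxxxx ✓), payload 100001.
Byte 3: 0xBA = 10111010 (10xxxxxx ✓), payload 111010.
Byte 4: 0x96 = 10010110 (10xxxxxx ✓), payload 010110.
Concatenate: 011100001111010010110 = 0xE1E96 (21 bits → U+E1E96).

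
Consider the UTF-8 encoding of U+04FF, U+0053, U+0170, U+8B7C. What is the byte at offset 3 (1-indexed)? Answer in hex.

1-indexed offset 3 is 0-indexed offset 2.
U+04FF → 2-byte form D3 BF at offsets 0–1.
U+0053 → 1-byte form 53 at offsets 2–2.
Offset 2 falls in char 2's range; it's byte 1 of 53 = 0x53.

0x53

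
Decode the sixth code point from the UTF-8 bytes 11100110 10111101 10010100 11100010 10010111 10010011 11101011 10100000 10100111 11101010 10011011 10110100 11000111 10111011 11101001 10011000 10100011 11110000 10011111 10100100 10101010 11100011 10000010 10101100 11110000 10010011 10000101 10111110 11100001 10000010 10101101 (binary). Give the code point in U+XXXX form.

U+9623

Offset 0: leading byte 0xE6 = 11100110 → 3-byte char #1 = E6 BD 94.
Offset 3: leading byte 0xE2 = 11100010 → 3-byte char #2 = E2 97 93.
Offset 6: leading byte 0xEB = 11101011 → 3-byte char #3 = EB A0 A7.
Offset 9: leading byte 0xEA = 11101010 → 3-byte char #4 = EA 9B B4.
Offset 12: leading byte 0xC7 = 11000111 → 2-byte char #5 = C7 BB.
Offset 14: leading byte 0xE9 = 11101001 → 3-byte char #6 = E9 98 A3.
Leading byte 0xE9 = 11101001 matches 1110xxxx → 3-byte sequence.
Byte 1: 0xE9 = 11101001, payload 1001 (4 bits).
Byte 2: 0x98 = 10011000 (10xxxxxx ✓), payload 011000.
Byte 3: 0xA3 = 10100011 (10xxxxxx ✓), payload 100011.
Concatenate: 1001011000100011 = 0x9623 (16 bits → U+9623).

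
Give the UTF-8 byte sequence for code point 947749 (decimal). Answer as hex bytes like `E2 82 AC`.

F3 A7 98 A5

U+E7625 = 0xE7625 = 947749 decimal. In range U+10000–U+10FFFF → 4-byte form: 11110xxx 10xxxxxx 10xxxxxx 10xxxxxx.
Binary (21 bits): 011100111011000100101.
Split 3+6+6+6: 011 | 100111 | 011000 | 100101.
Byte 1: 11110011 = 0xF3.
Byte 2: 10100111 = 0xA7.
Byte 3: 10011000 = 0x98.
Byte 4: 10100101 = 0xA5.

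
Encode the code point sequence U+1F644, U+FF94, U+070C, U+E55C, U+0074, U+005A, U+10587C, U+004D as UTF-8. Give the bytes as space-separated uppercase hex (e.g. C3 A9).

F0 9F 99 84 EF BE 94 DC 8C EE 95 9C 74 5A F4 85 A1 BC 4D

U+1F644: 4-byte form → F0 9F 99 84.
U+FF94: 3-byte form → EF BE 94.
U+070C: 2-byte form → DC 8C.
U+E55C: 3-byte form → EE 95 9C.
U+0074: 1-byte form → 74.
U+005A: 1-byte form → 5A.
U+10587C: 4-byte form → F4 85 A1 BC.
U+004D: 1-byte form → 4D.
Concatenated (19 bytes): F0 9F 99 84 EF BE 94 DC 8C EE 95 9C 74 5A F4 85 A1 BC 4D.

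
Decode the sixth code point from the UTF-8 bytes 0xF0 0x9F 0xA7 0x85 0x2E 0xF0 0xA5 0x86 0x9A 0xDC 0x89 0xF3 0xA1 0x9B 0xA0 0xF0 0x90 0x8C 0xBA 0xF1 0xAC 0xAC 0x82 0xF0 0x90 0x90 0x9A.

Offset 0: leading byte 0xF0 = 11110000 → 4-byte char #1 = F0 9F A7 85.
Offset 4: leading byte 0x2E = 00101110 → 1-byte char #2 = 2E.
Offset 5: leading byte 0xF0 = 11110000 → 4-byte char #3 = F0 A5 86 9A.
Offset 9: leading byte 0xDC = 11011100 → 2-byte char #4 = DC 89.
Offset 11: leading byte 0xF3 = 11110011 → 4-byte char #5 = F3 A1 9B A0.
Offset 15: leading byte 0xF0 = 11110000 → 4-byte char #6 = F0 90 8C BA.
Leading byte 0xF0 = 11110000 matches 11110xxx → 4-byte sequence.
Byte 1: 0xF0 = 11110000, payload 000 (3 bits).
Byte 2: 0x90 = 10010000 (10xxxxxx ✓), payload 010000.
Byte 3: 0x8C = 10001100 (10xxxxxx ✓), payload 001100.
Byte 4: 0xBA = 10111010 (10xxxxxx ✓), payload 111010.
Concatenate: 000010000001100111010 = 0x1033A (21 bits → U+1033A).

U+1033A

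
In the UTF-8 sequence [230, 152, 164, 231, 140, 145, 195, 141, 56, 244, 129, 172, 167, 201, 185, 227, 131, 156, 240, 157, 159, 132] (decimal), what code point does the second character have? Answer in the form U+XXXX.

Offset 0: leading byte 0xE6 = 11100110 → 3-byte char #1 = E6 98 A4.
Offset 3: leading byte 0xE7 = 11100111 → 3-byte char #2 = E7 8C 91.
Leading byte 0xE7 = 11100111 matches 1110xxxx → 3-byte sequence.
Byte 1: 0xE7 = 11100111, payload 0111 (4 bits).
Byte 2: 0x8C = 10001100 (10xxxxxx ✓), payload 001100.
Byte 3: 0x91 = 10010001 (10xxxxxx ✓), payload 010001.
Concatenate: 0111001100010001 = 0x7311 (16 bits → U+7311).

U+7311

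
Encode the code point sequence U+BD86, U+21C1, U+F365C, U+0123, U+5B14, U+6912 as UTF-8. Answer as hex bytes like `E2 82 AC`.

EB B6 86 E2 87 81 F3 B3 99 9C C4 A3 E5 AC 94 E6 A4 92

U+BD86: 3-byte form → EB B6 86.
U+21C1: 3-byte form → E2 87 81.
U+F365C: 4-byte form → F3 B3 99 9C.
U+0123: 2-byte form → C4 A3.
U+5B14: 3-byte form → E5 AC 94.
U+6912: 3-byte form → E6 A4 92.
Concatenated (18 bytes): EB B6 86 E2 87 81 F3 B3 99 9C C4 A3 E5 AC 94 E6 A4 92.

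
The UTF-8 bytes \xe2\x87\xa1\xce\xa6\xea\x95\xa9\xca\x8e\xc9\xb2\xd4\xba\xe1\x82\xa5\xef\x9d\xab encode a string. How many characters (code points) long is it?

8

Byte at offset 0: 0xE2 = 11100010 → 3-byte char (#1). Advance 3.
Byte at offset 3: 0xCE = 11001110 → 2-byte char (#2). Advance 2.
Byte at offset 5: 0xEA = 11101010 → 3-byte char (#3). Advance 3.
Byte at offset 8: 0xCA = 11001010 → 2-byte char (#4). Advance 2.
Byte at offset 10: 0xC9 = 11001001 → 2-byte char (#5). Advance 2.
Byte at offset 12: 0xD4 = 11010100 → 2-byte char (#6). Advance 2.
Byte at offset 14: 0xE1 = 11100001 → 3-byte char (#7). Advance 3.
Byte at offset 17: 0xEF = 11101111 → 3-byte char (#8). Advance 3.
Reached end at offset 20 after 8 code points.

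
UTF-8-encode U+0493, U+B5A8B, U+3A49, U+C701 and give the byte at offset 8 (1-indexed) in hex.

1-indexed offset 8 is 0-indexed offset 7.
U+0493 → 2-byte form D2 93 at offsets 0–1.
U+B5A8B → 4-byte form F2 B5 AA 8B at offsets 2–5.
U+3A49 → 3-byte form E3 A9 89 at offsets 6–8.
Offset 7 falls in char 3's range; it's byte 2 of E3 A9 89 = 0xA9.

0xA9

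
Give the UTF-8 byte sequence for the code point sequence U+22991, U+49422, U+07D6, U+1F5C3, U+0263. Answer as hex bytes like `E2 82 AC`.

F0 A2 A6 91 F1 89 90 A2 DF 96 F0 9F 97 83 C9 A3

U+22991: 4-byte form → F0 A2 A6 91.
U+49422: 4-byte form → F1 89 90 A2.
U+07D6: 2-byte form → DF 96.
U+1F5C3: 4-byte form → F0 9F 97 83.
U+0263: 2-byte form → C9 A3.
Concatenated (16 bytes): F0 A2 A6 91 F1 89 90 A2 DF 96 F0 9F 97 83 C9 A3.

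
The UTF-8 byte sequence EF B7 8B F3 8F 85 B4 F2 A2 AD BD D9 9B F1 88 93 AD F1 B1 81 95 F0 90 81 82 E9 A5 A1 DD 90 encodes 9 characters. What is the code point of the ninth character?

U+0750

Offset 0: leading byte 0xEF = 11101111 → 3-byte char #1 = EF B7 8B.
Offset 3: leading byte 0xF3 = 11110011 → 4-byte char #2 = F3 8F 85 B4.
Offset 7: leading byte 0xF2 = 11110010 → 4-byte char #3 = F2 A2 AD BD.
Offset 11: leading byte 0xD9 = 11011001 → 2-byte char #4 = D9 9B.
Offset 13: leading byte 0xF1 = 11110001 → 4-byte char #5 = F1 88 93 AD.
Offset 17: leading byte 0xF1 = 11110001 → 4-byte char #6 = F1 B1 81 95.
Offset 21: leading byte 0xF0 = 11110000 → 4-byte char #7 = F0 90 81 82.
Offset 25: leading byte 0xE9 = 11101001 → 3-byte char #8 = E9 A5 A1.
Offset 28: leading byte 0xDD = 11011101 → 2-byte char #9 = DD 90.
Leading byte 0xDD = 11011101 matches 110xxxxx → 2-byte sequence.
Byte 1: 0xDD = 11011101, payload 11101 (5 bits).
Byte 2: 0x90 = 10010000 (10xxxxxx ✓), payload 010000.
Concatenate: 11101010000 = 0x750 (11 bits → U+0750).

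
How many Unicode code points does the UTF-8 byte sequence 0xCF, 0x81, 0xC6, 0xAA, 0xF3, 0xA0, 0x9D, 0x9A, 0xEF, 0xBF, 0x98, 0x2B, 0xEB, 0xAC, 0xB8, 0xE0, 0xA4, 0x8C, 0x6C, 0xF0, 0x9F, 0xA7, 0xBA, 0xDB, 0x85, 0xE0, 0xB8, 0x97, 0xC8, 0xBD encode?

12

Byte at offset 0: 0xCF = 11001111 → 2-byte char (#1). Advance 2.
Byte at offset 2: 0xC6 = 11000110 → 2-byte char (#2). Advance 2.
Byte at offset 4: 0xF3 = 11110011 → 4-byte char (#3). Advance 4.
Byte at offset 8: 0xEF = 11101111 → 3-byte char (#4). Advance 3.
Byte at offset 11: 0x2B = 00101011 → 1-byte char (#5). Advance 1.
Byte at offset 12: 0xEB = 11101011 → 3-byte char (#6). Advance 3.
Byte at offset 15: 0xE0 = 11100000 → 3-byte char (#7). Advance 3.
Byte at offset 18: 0x6C = 01101100 → 1-byte char (#8). Advance 1.
Byte at offset 19: 0xF0 = 11110000 → 4-byte char (#9). Advance 4.
Byte at offset 23: 0xDB = 11011011 → 2-byte char (#10). Advance 2.
Byte at offset 25: 0xE0 = 11100000 → 3-byte char (#11). Advance 3.
Byte at offset 28: 0xC8 = 11001000 → 2-byte char (#12). Advance 2.
Reached end at offset 30 after 12 code points.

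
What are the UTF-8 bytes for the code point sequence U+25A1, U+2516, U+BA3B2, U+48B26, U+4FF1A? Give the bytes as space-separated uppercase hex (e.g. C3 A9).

U+25A1: 3-byte form → E2 96 A1.
U+2516: 3-byte form → E2 94 96.
U+BA3B2: 4-byte form → F2 BA 8E B2.
U+48B26: 4-byte form → F1 88 AC A6.
U+4FF1A: 4-byte form → F1 8F BC 9A.
Concatenated (18 bytes): E2 96 A1 E2 94 96 F2 BA 8E B2 F1 88 AC A6 F1 8F BC 9A.

E2 96 A1 E2 94 96 F2 BA 8E B2 F1 88 AC A6 F1 8F BC 9A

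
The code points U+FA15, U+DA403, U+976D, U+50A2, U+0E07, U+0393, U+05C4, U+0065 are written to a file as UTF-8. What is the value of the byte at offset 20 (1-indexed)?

0x84

1-indexed offset 20 is 0-indexed offset 19.
U+FA15 → 3-byte form EF A8 95 at offsets 0–2.
U+DA403 → 4-byte form F3 9A 90 83 at offsets 3–6.
U+976D → 3-byte form E9 9D AD at offsets 7–9.
U+50A2 → 3-byte form E5 82 A2 at offsets 10–12.
U+0E07 → 3-byte form E0 B8 87 at offsets 13–15.
U+0393 → 2-byte form CE 93 at offsets 16–17.
U+05C4 → 2-byte form D7 84 at offsets 18–19.
Offset 19 falls in char 7's range; it's byte 2 of D7 84 = 0x84.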